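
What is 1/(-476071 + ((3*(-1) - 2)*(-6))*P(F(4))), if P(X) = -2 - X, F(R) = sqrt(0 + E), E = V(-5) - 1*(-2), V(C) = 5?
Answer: -476131/226700722861 + 30*sqrt(7)/226700722861 ≈ -2.0999e-6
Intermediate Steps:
E = 7 (E = 5 - 1*(-2) = 5 + 2 = 7)
F(R) = sqrt(7) (F(R) = sqrt(0 + 7) = sqrt(7))
1/(-476071 + ((3*(-1) - 2)*(-6))*P(F(4))) = 1/(-476071 + ((3*(-1) - 2)*(-6))*(-2 - sqrt(7))) = 1/(-476071 + ((-3 - 2)*(-6))*(-2 - sqrt(7))) = 1/(-476071 + (-5*(-6))*(-2 - sqrt(7))) = 1/(-476071 + 30*(-2 - sqrt(7))) = 1/(-476071 + (-60 - 30*sqrt(7))) = 1/(-476131 - 30*sqrt(7))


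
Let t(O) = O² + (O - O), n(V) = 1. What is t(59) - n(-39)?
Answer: 3480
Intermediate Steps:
t(O) = O² (t(O) = O² + 0 = O²)
t(59) - n(-39) = 59² - 1*1 = 3481 - 1 = 3480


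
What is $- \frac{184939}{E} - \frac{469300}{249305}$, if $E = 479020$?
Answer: $- \frac{54182060679}{23884416220} \approx -2.2685$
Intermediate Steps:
$- \frac{184939}{E} - \frac{469300}{249305} = - \frac{184939}{479020} - \frac{469300}{249305} = \left(-184939\right) \frac{1}{479020} - \frac{93860}{49861} = - \frac{184939}{479020} - \frac{93860}{49861} = - \frac{54182060679}{23884416220}$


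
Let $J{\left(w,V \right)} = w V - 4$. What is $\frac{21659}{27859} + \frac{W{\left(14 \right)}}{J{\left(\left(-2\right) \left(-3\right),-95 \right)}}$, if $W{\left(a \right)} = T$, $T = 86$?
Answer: $\frac{5018196}{7995533} \approx 0.62762$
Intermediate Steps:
$W{\left(a \right)} = 86$
$J{\left(w,V \right)} = -4 + V w$ ($J{\left(w,V \right)} = V w - 4 = -4 + V w$)
$\frac{21659}{27859} + \frac{W{\left(14 \right)}}{J{\left(\left(-2\right) \left(-3\right),-95 \right)}} = \frac{21659}{27859} + \frac{86}{-4 - 95 \left(\left(-2\right) \left(-3\right)\right)} = 21659 \cdot \frac{1}{27859} + \frac{86}{-4 - 570} = \frac{21659}{27859} + \frac{86}{-4 - 570} = \frac{21659}{27859} + \frac{86}{-574} = \frac{21659}{27859} + 86 \left(- \frac{1}{574}\right) = \frac{21659}{27859} - \frac{43}{287} = \frac{5018196}{7995533}$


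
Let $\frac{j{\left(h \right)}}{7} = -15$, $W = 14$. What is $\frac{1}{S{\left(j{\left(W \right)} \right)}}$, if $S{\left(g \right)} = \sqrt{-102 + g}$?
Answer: $- \frac{i \sqrt{23}}{69} \approx - 0.069505 i$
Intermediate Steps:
$j{\left(h \right)} = -105$ ($j{\left(h \right)} = 7 \left(-15\right) = -105$)
$\frac{1}{S{\left(j{\left(W \right)} \right)}} = \frac{1}{\sqrt{-102 - 105}} = \frac{1}{\sqrt{-207}} = \frac{1}{3 i \sqrt{23}} = - \frac{i \sqrt{23}}{69}$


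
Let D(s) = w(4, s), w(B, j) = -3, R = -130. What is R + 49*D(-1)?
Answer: -277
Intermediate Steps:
D(s) = -3
R + 49*D(-1) = -130 + 49*(-3) = -130 - 147 = -277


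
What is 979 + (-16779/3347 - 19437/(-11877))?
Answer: 12927763919/13250773 ≈ 975.62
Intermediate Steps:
979 + (-16779/3347 - 19437/(-11877)) = 979 + (-16779*1/3347 - 19437*(-1/11877)) = 979 + (-16779/3347 + 6479/3959) = 979 - 44742848/13250773 = 12927763919/13250773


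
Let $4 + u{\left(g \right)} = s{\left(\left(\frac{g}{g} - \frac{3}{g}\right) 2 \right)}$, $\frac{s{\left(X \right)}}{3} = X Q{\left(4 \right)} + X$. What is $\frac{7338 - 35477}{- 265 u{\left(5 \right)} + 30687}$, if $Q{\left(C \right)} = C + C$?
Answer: $- \frac{28139}{26023} \approx -1.0813$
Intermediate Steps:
$Q{\left(C \right)} = 2 C$
$s{\left(X \right)} = 27 X$ ($s{\left(X \right)} = 3 \left(X 2 \cdot 4 + X\right) = 3 \left(X 8 + X\right) = 3 \left(8 X + X\right) = 3 \cdot 9 X = 27 X$)
$u{\left(g \right)} = 50 - \frac{162}{g}$ ($u{\left(g \right)} = -4 + 27 \left(\frac{g}{g} - \frac{3}{g}\right) 2 = -4 + 27 \left(1 - \frac{3}{g}\right) 2 = -4 + 27 \left(2 - \frac{6}{g}\right) = -4 + \left(54 - \frac{162}{g}\right) = 50 - \frac{162}{g}$)
$\frac{7338 - 35477}{- 265 u{\left(5 \right)} + 30687} = \frac{7338 - 35477}{- 265 \left(50 - \frac{162}{5}\right) + 30687} = - \frac{28139}{- 265 \left(50 - \frac{162}{5}\right) + 30687} = - \frac{28139}{\left(-265\right) \frac{88}{5} + 30687} = - \frac{28139}{-4664 + 30687} = - \frac{28139}{26023}$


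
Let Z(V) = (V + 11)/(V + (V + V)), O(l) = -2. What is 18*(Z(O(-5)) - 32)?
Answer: -603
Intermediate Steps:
Z(V) = (11 + V)/(3*V) (Z(V) = (11 + V)/(V + 2*V) = (11 + V)/((3*V)) = (11 + V)*(1/(3*V)) = (11 + V)/(3*V))
18*(Z(O(-5)) - 32) = 18*((⅓)*(11 - 2)/(-2) - 32) = 18*((⅓)*(-½)*9 - 32) = 18*(-3/2 - 32) = 18*(-67/2) = -603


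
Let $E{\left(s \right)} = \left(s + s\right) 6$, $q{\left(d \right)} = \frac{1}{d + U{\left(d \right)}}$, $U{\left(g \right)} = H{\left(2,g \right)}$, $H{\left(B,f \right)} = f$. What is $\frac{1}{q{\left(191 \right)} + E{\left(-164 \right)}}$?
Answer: $- \frac{382}{751775} \approx -0.00050813$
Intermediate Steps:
$U{\left(g \right)} = g$
$q{\left(d \right)} = \frac{1}{2 d}$ ($q{\left(d \right)} = \frac{1}{d + d} = \frac{1}{2 d}$)
$E{\left(s \right)} = 12 s$ ($E{\left(s \right)} = 2 s 6 = 12 s$)
$\frac{1}{q{\left(191 \right)} + E{\left(-164 \right)}} = \frac{1}{\frac{1}{2 \cdot 191} + 12 \left(-164\right)} = \frac{1}{\frac{1}{2} \cdot \frac{1}{191} - 1968} = \frac{1}{\frac{1}{382} - 1968} = \frac{1}{- \frac{751775}{382}} = - \frac{382}{751775}$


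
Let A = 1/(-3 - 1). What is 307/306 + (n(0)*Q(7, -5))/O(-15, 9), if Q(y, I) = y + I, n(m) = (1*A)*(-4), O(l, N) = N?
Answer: 125/102 ≈ 1.2255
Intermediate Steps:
A = -¼ (A = 1/(-4) = -¼ ≈ -0.25000)
n(m) = 1 (n(m) = (1*(-¼))*(-4) = -¼*(-4) = 1)
Q(y, I) = I + y
307/306 + (n(0)*Q(7, -5))/O(-15, 9) = 307/306 + (1*(-5 + 7))/9 = 307*(1/306) + (1*2)*(⅑) = 307/306 + 2*(⅑) = 307/306 + 2/9 = 125/102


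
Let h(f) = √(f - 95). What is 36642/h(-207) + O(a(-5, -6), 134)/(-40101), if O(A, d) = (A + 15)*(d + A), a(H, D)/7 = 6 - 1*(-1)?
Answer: -3904/13367 - 18321*I*√302/151 ≈ -0.29206 - 2108.5*I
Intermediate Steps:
h(f) = √(-95 + f)
a(H, D) = 49 (a(H, D) = 7*(6 - 1*(-1)) = 7*(6 + 1) = 7*7 = 49)
O(A, d) = (15 + A)*(A + d)
36642/h(-207) + O(a(-5, -6), 134)/(-40101) = 36642/(√(-95 - 207)) + (49² + 15*49 + 15*134 + 49*134)/(-40101) = 36642/(√(-302)) + (2401 + 735 + 2010 + 6566)*(-1/40101) = 36642/((I*√302)) + 11712*(-1/40101) = 36642*(-I*√302/302) - 3904/13367 = -18321*I*√302/151 - 3904/13367 = -3904/13367 - 18321*I*√302/151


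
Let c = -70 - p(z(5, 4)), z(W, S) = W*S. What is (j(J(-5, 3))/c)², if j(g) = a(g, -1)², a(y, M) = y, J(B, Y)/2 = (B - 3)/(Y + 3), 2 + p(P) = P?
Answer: 64/9801 ≈ 0.0065299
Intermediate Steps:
z(W, S) = S*W
p(P) = -2 + P
J(B, Y) = 2*(-3 + B)/(3 + Y) (J(B, Y) = 2*((B - 3)/(Y + 3)) = 2*((-3 + B)/(3 + Y)) = 2*(-3 + B)/(3 + Y))
j(g) = g²
c = -88 (c = -70 - (-2 + 4*5) = -70 - (-2 + 20) = -70 - 1*18 = -70 - 18 = -88)
(j(J(-5, 3))/c)² = ((2*(-3 - 5)/(3 + 3))²/(-88))² = ((2*(-8)/6)²*(-1/88))² = ((2*(⅙)*(-8))²*(-1/88))² = ((-8/3)²*(-1/88))² = ((64/9)*(-1/88))² = (-8/99)² = 64/9801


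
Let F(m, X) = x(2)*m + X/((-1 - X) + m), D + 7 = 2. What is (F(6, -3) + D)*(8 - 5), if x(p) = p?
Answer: 159/8 ≈ 19.875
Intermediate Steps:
D = -5 (D = -7 + 2 = -5)
F(m, X) = 2*m + X/(-1 + m - X) (F(m, X) = 2*m + X/((-1 - X) + m) = 2*m + X/(-1 + m - X))
(F(6, -3) + D)*(8 - 5) = ((-1*(-3) - 2*6² + 2*6 + 2*(-3)*6)/(1 - 3 - 1*6) - 5)*(8 - 5) = ((3 - 2*36 + 12 - 36)/(1 - 3 - 6) - 5)*3 = ((3 - 72 + 12 - 36)/(-8) - 5)*3 = (-⅛*(-93) - 5)*3 = (93/8 - 5)*3 = (53/8)*3 = 159/8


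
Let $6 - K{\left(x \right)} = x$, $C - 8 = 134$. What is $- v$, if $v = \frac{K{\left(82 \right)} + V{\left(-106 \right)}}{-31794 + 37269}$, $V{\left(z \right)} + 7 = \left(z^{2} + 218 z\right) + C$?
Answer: $\frac{11813}{5475} \approx 2.1576$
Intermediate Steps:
$C = 142$ ($C = 8 + 134 = 142$)
$K{\left(x \right)} = 6 - x$
$V{\left(z \right)} = 135 + z^{2} + 218 z$ ($V{\left(z \right)} = -7 + \left(\left(z^{2} + 218 z\right) + 142\right) = -7 + \left(142 + z^{2} + 218 z\right) = 135 + z^{2} + 218 z$)
$v = - \frac{11813}{5475}$ ($v = \frac{\left(6 - 82\right) + \left(135 + \left(-106\right)^{2} + 218 \left(-106\right)\right)}{-31794 + 37269} = \frac{\left(6 - 82\right) + \left(135 + 11236 - 23108\right)}{5475} = \left(-76 - 11737\right) \frac{1}{5475} = \left(-11813\right) \frac{1}{5475} = - \frac{11813}{5475} \approx -2.1576$)
$- v = \left(-1\right) \left(- \frac{11813}{5475}\right) = \frac{11813}{5475}$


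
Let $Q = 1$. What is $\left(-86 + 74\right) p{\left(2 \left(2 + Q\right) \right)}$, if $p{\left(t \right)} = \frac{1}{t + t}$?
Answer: $-1$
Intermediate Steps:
$p{\left(t \right)} = \frac{1}{2 t}$
$\left(-86 + 74\right) p{\left(2 \left(2 + Q\right) \right)} = \left(-86 + 74\right) \frac{1}{2 \cdot 2 \left(2 + 1\right)} = - 12 \frac{1}{2 \cdot 2 \cdot 3} = - 12 \frac{1}{2 \cdot 6} = - 12 \cdot \frac{1}{2} \cdot \frac{1}{6} = \left(-12\right) \frac{1}{12} = -1$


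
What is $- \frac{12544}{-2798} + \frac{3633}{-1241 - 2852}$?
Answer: $\frac{20588729}{5726107} \approx 3.5956$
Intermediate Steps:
$- \frac{12544}{-2798} + \frac{3633}{-1241 - 2852} = \left(-12544\right) \left(- \frac{1}{2798}\right) + \frac{3633}{-4093} = \frac{6272}{1399} + 3633 \left(- \frac{1}{4093}\right) = \frac{6272}{1399} - \frac{3633}{4093} = \frac{20588729}{5726107}$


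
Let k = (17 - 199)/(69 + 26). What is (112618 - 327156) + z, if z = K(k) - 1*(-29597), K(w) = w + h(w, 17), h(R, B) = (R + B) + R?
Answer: -17568326/95 ≈ -1.8493e+5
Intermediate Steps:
h(R, B) = B + 2*R (h(R, B) = (B + R) + R = B + 2*R)
k = -182/95 ≈ -1.9158
K(w) = 17 + 3*w (K(w) = w + (17 + 2*w) = 17 + 3*w)
z = 2812784/95 (z = (17 + 3*(-182/95)) - 1*(-29597) = (17 - 546/95) + 29597 = 1069/95 + 29597 = 2812784/95 ≈ 29608.)
(112618 - 327156) + z = (112618 - 327156) + 2812784/95 = -214538 + 2812784/95 = -17568326/95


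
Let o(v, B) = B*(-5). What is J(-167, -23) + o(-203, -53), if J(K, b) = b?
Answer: 242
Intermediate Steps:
o(v, B) = -5*B
J(-167, -23) + o(-203, -53) = -23 - 5*(-53) = -23 + 265 = 242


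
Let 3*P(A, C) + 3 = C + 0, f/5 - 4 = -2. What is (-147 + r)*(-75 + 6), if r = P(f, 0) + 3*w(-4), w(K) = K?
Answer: 11040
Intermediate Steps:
f = 10 (f = 20 + 5*(-2) = 20 - 10 = 10)
P(A, C) = -1 + C/3 (P(A, C) = -1 + (C + 0)/3 = -1 + C/3)
r = -13 (r = (-1 + (⅓)*0) + 3*(-4) = (-1 + 0) - 12 = -1 - 12 = -13)
(-147 + r)*(-75 + 6) = (-147 - 13)*(-75 + 6) = -160*(-69) = 11040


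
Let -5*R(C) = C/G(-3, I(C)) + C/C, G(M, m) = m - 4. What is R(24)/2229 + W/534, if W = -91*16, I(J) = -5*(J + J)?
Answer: -32996123/12101241 ≈ -2.7267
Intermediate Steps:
I(J) = -10*J
G(M, m) = -4 + m
R(C) = -1/5 - C/(5*(-4 - 10*C)) (R(C) = -(C/(-4 - 10*C) + C/C)/5 = -(C/(-4 - 10*C) + 1)/5 = -(1 + C/(-4 - 10*C))/5 = -1/5 - C/(5*(-4 - 10*C)))
W = -1456
R(24)/2229 + W/534 = ((-4 - 9*24)/(10*(2 + 5*24)))/2229 - 1456/534 = ((-4 - 216)/(10*(2 + 120)))*(1/2229) - 1456*1/534 = ((1/10)*(-220)/122)*(1/2229) - 728/267 = ((1/10)*(1/122)*(-220))*(1/2229) - 728/267 = -11/61*1/2229 - 728/267 = -11/135969 - 728/267 = -32996123/12101241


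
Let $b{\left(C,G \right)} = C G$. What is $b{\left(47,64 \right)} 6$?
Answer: $18048$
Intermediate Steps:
$b{\left(47,64 \right)} 6 = 47 \cdot 64 \cdot 6 = 3008 \cdot 6 = 18048$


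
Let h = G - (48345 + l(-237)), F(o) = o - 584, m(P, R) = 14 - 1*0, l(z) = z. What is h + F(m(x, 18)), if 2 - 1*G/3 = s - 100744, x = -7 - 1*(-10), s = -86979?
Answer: 514497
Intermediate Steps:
x = 3 (x = -7 + 10 = 3)
m(P, R) = 14 (m(P, R) = 14 + 0 = 14)
F(o) = -584 + o
G = 563175 (G = 6 - 3*(-86979 - 100744) = 6 - 3*(-187723) = 6 + 563169 = 563175)
h = 515067 (h = 563175 - (48345 - 237) = 563175 - 1*48108 = 563175 - 48108 = 515067)
h + F(m(x, 18)) = 515067 + (-584 + 14) = 515067 - 570 = 514497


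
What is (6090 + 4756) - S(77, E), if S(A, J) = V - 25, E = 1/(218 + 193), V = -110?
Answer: 10981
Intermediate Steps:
E = 1/411 ≈ 0.0024331
S(A, J) = -135 (S(A, J) = -110 - 25 = -135)
(6090 + 4756) - S(77, E) = (6090 + 4756) - 1*(-135) = 10846 + 135 = 10981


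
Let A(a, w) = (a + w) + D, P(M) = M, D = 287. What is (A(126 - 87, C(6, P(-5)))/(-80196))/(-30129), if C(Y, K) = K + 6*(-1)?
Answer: 35/268469476 ≈ 1.3037e-7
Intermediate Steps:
C(Y, K) = -6 + K (C(Y, K) = K - 6 = -6 + K)
A(a, w) = 287 + a + w (A(a, w) = (a + w) + 287 = 287 + a + w)
(A(126 - 87, C(6, P(-5)))/(-80196))/(-30129) = ((287 + (126 - 87) + (-6 - 5))/(-80196))/(-30129) = ((287 + 39 - 11)*(-1/80196))*(-1/30129) = (315*(-1/80196))*(-1/30129) = -105/26732*(-1/30129) = 35/268469476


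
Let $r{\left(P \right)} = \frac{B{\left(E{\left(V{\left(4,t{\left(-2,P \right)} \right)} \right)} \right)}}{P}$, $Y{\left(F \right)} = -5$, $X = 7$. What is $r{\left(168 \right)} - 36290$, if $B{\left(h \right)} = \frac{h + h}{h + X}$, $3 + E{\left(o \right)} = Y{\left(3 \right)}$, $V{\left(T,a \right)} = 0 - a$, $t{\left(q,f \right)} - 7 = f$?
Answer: $- \frac{762088}{21} \approx -36290.0$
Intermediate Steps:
$t{\left(q,f \right)} = 7 + f$
$V{\left(T,a \right)} = - a$
$E{\left(o \right)} = -8$ ($E{\left(o \right)} = -3 - 5 = -8$)
$B{\left(h \right)} = \frac{2 h}{7 + h}$ ($B{\left(h \right)} = \frac{h + h}{h + 7} = \frac{2 h}{7 + h}$)
$r{\left(P \right)} = \frac{16}{P}$ ($r{\left(P \right)} = \frac{2 \left(-8\right) \frac{1}{7 - 8}}{P} = \frac{2 \left(-8\right) \frac{1}{-1}}{P} = \frac{2 \left(-8\right) \left(-1\right)}{P} = \frac{16}{P}$)
$r{\left(168 \right)} - 36290 = \frac{16}{168} - 36290 = 16 \cdot \frac{1}{168} - 36290 = \frac{2}{21} - 36290 = - \frac{762088}{21}$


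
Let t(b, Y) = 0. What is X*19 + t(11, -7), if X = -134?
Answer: -2546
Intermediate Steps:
X*19 + t(11, -7) = -134*19 + 0 = -2546 + 0 = -2546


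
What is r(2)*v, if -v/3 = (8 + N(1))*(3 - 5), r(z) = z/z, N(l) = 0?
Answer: 48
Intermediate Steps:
r(z) = 1
v = 48 (v = -3*(8 + 0)*(3 - 5) = -24*(-2) = -3*(-16) = 48)
r(2)*v = 1*48 = 48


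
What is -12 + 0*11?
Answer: -12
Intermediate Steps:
-12 + 0*11 = -12 + 0 = -12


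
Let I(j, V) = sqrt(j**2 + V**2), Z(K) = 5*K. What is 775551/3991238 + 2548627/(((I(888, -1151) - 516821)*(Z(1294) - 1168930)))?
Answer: 120405058642814150905853/619630113415999114547040 + 2548627*sqrt(12505)/23884245879676320 ≈ 0.19432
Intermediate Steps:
I(j, V) = sqrt(V**2 + j**2)
775551/3991238 + 2548627/(((I(888, -1151) - 516821)*(Z(1294) - 1168930))) = 775551/3991238 + 2548627/(((sqrt((-1151)**2 + 888**2) - 516821)*(5*1294 - 1168930))) = 775551*(1/3991238) + 2548627/(((sqrt(1324801 + 788544) - 516821)*(6470 - 1168930))) = 775551/3991238 + 2548627/(((sqrt(2113345) - 516821)*(-1162460))) = 775551/3991238 + 2548627/(((13*sqrt(12505) - 516821)*(-1162460))) = 775551/3991238 + 2548627/(((-516821 + 13*sqrt(12505))*(-1162460))) = 775551/3991238 + 2548627/(600783739660 - 15111980*sqrt(12505))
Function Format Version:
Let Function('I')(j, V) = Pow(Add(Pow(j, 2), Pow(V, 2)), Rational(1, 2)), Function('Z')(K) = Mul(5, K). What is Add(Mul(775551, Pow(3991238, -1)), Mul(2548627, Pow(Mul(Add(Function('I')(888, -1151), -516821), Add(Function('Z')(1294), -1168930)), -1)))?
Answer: Add(Rational(120405058642814150905853, 619630113415999114547040), Mul(Rational(2548627, 23884245879676320), Pow(12505, Rational(1, 2)))) ≈ 0.19432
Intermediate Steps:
Function('I')(j, V) = Pow(Add(Pow(V, 2), Pow(j, 2)), Rational(1, 2))
Add(Mul(775551, Pow(3991238, -1)), Mul(2548627, Pow(Mul(Add(Function('I')(888, -1151), -516821), Add(Function('Z')(1294), -1168930)), -1))) = Add(Mul(775551, Pow(3991238, -1)), Mul(2548627, Pow(Mul(Add(Pow(Add(Pow(-1151, 2), Pow(888, 2)), Rational(1, 2)), -516821), Add(Mul(5, 1294), -1168930)), -1))) = Add(Mul(775551, Rational(1, 3991238)), Mul(2548627, Pow(Mul(Add(Pow(Add(1324801, 788544), Rational(1, 2)), -516821), Add(6470, -1168930)), -1))) = Add(Rational(775551, 3991238), Mul(2548627, Pow(Mul(Add(Pow(2113345, Rational(1, 2)), -516821), -1162460), -1))) = Add(Rational(775551, 3991238), Mul(2548627, Pow(Mul(Add(Mul(13, Pow(12505, Rational(1, 2))), -516821), -1162460), -1))) = Add(Rational(775551, 3991238), Mul(2548627, Pow(Mul(Add(-516821, Mul(13, Pow(12505, Rational(1, 2)))), -1162460), -1))) = Add(Rational(775551, 3991238), Mul(2548627, Pow(Add(600783739660, Mul(-15111980, Pow(12505, Rational(1, 2)))), -1)))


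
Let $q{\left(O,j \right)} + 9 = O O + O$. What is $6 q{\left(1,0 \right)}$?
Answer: $-42$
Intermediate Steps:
$q{\left(O,j \right)} = -9 + O + O^{2}$ ($q{\left(O,j \right)} = -9 + \left(O O + O\right) = -9 + \left(O^{2} + O\right) = -9 + \left(O + O^{2}\right) = -9 + O + O^{2}$)
$6 q{\left(1,0 \right)} = 6 \left(-9 + 1 + 1^{2}\right) = 6 \left(-9 + 1 + 1\right) = 6 \left(-7\right) = -42$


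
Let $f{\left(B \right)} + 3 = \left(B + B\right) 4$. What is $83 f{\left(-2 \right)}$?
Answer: $-1577$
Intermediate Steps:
$f{\left(B \right)} = -3 + 8 B$ ($f{\left(B \right)} = -3 + \left(B + B\right) 4 = -3 + 2 B 4 = -3 + 8 B$)
$83 f{\left(-2 \right)} = 83 \left(-3 + 8 \left(-2\right)\right) = 83 \left(-3 - 16\right) = 83 \left(-19\right) = -1577$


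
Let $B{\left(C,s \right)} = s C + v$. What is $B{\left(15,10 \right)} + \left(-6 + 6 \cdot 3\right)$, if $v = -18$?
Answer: $144$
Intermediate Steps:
$B{\left(C,s \right)} = -18 + C s$ ($B{\left(C,s \right)} = s C - 18 = C s - 18 = -18 + C s$)
$B{\left(15,10 \right)} + \left(-6 + 6 \cdot 3\right) = \left(-18 + 15 \cdot 10\right) + \left(-6 + 6 \cdot 3\right) = \left(-18 + 150\right) + \left(-6 + 18\right) = 132 + 12 = 144$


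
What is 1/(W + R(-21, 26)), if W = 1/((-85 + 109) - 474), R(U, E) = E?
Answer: 450/11699 ≈ 0.038465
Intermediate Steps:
W = -1/450 (W = 1/(24 - 474) = 1/(-450) = -1/450 ≈ -0.0022222)
1/(W + R(-21, 26)) = 1/(-1/450 + 26) = 1/(11699/450) = 450/11699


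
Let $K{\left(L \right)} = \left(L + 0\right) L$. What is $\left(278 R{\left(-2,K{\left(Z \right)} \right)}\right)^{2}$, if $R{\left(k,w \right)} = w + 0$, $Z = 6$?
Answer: $100160064$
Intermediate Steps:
$K{\left(L \right)} = L^{2}$ ($K{\left(L \right)} = L L = L^{2}$)
$R{\left(k,w \right)} = w$
$\left(278 R{\left(-2,K{\left(Z \right)} \right)}\right)^{2} = \left(278 \cdot 6^{2}\right)^{2} = \left(278 \cdot 36\right)^{2} = 10008^{2} = 100160064$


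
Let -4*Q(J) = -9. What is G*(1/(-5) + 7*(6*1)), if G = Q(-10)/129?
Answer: 627/860 ≈ 0.72907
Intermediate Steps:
Q(J) = 9/4 (Q(J) = -¼*(-9) = 9/4)
G = 3/172 (G = (9/4)/129 = (9/4)*(1/129) = 3/172 ≈ 0.017442)
G*(1/(-5) + 7*(6*1)) = 3*(1/(-5) + 7*(6*1))/172 = 3*(-⅕ + 7*6)/172 = 3*(-⅕ + 42)/172 = (3/172)*(209/5) = 627/860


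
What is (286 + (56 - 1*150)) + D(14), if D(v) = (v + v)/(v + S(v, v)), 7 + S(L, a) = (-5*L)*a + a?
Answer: 26300/137 ≈ 191.97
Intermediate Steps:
S(L, a) = -7 + a - 5*L*a (S(L, a) = -7 + ((-5*L)*a + a) = -7 + (-5*L*a + a) = -7 + (a - 5*L*a) = -7 + a - 5*L*a)
D(v) = 2*v/(-7 - 5*v² + 2*v) (D(v) = (v + v)/(v + (-7 + v - 5*v*v)) = (2*v)/(v + (-7 + v - 5*v²)) = (2*v)/(-7 - 5*v² + 2*v) = 2*v/(-7 - 5*v² + 2*v))
(286 + (56 - 1*150)) + D(14) = (286 + (56 - 1*150)) - 2*14/(7 - 2*14 + 5*14²) = (286 + (56 - 150)) - 2*14/(7 - 28 + 5*196) = (286 - 94) - 2*14/(7 - 28 + 980) = 192 - 2*14/959 = 192 - 2*14*1/959 = 192 - 4/137 = 26300/137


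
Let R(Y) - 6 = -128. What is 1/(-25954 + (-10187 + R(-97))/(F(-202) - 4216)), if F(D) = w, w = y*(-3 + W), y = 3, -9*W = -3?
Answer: -4224/109619387 ≈ -3.8533e-5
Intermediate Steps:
W = 1/3 (W = -1/9*(-3) = 1/3 ≈ 0.33333)
R(Y) = -122 (R(Y) = 6 - 128 = -122)
w = -8 (w = 3*(-3 + 1/3) = 3*(-8/3) = -8)
F(D) = -8
1/(-25954 + (-10187 + R(-97))/(F(-202) - 4216)) = 1/(-25954 + (-10187 - 122)/(-8 - 4216)) = 1/(-25954 - 10309/(-4224)) = 1/(-25954 - 10309*(-1/4224)) = 1/(-25954 + 10309/4224) = 1/(-109619387/4224) = -4224/109619387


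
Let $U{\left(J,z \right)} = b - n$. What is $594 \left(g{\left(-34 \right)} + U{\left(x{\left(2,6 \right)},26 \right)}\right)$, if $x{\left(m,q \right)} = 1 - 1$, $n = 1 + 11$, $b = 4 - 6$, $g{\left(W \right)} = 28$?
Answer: $8316$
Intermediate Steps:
$b = -2$ ($b = 4 - 6 = -2$)
$n = 12$
$x{\left(m,q \right)} = 0$
$U{\left(J,z \right)} = -14$ ($U{\left(J,z \right)} = -2 - 12 = -14$)
$594 \left(g{\left(-34 \right)} + U{\left(x{\left(2,6 \right)},26 \right)}\right) = 594 \left(28 - 14\right) = 594 \cdot 14 = 8316$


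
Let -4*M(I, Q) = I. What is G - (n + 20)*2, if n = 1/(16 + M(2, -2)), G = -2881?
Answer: -90555/31 ≈ -2921.1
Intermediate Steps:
M(I, Q) = -I/4
n = 2/31 (n = 1/(16 - ¼*2) = 1/(16 - ½) = 1/(31/2) = 2/31 ≈ 0.064516)
G - (n + 20)*2 = -2881 - (2/31 + 20)*2 = -2881 - 622*2/31 = -2881 - 1*1244/31 = -2881 - 1244/31 = -90555/31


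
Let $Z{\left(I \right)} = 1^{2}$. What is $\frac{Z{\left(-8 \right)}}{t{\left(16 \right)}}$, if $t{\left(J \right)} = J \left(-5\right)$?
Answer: $- \frac{1}{80} \approx -0.0125$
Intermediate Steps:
$Z{\left(I \right)} = 1$
$t{\left(J \right)} = - 5 J$
$\frac{Z{\left(-8 \right)}}{t{\left(16 \right)}} = 1 \frac{1}{\left(-5\right) 16} = 1 \frac{1}{-80} = 1 \left(- \frac{1}{80}\right) = - \frac{1}{80}$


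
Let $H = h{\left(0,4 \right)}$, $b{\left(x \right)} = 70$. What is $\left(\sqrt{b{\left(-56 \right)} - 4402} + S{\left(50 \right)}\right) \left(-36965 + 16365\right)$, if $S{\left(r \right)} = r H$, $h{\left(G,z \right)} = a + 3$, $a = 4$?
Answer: $-7210000 - 782800 i \sqrt{3} \approx -7.21 \cdot 10^{6} - 1.3559 \cdot 10^{6} i$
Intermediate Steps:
$h{\left(G,z \right)} = 7$ ($h{\left(G,z \right)} = 4 + 3 = 7$)
$H = 7$
$S{\left(r \right)} = 7 r$ ($S{\left(r \right)} = r 7 = 7 r$)
$\left(\sqrt{b{\left(-56 \right)} - 4402} + S{\left(50 \right)}\right) \left(-36965 + 16365\right) = \left(\sqrt{70 - 4402} + 7 \cdot 50\right) \left(-36965 + 16365\right) = \left(\sqrt{-4332} + 350\right) \left(-20600\right) = \left(38 i \sqrt{3} + 350\right) \left(-20600\right) = \left(350 + 38 i \sqrt{3}\right) \left(-20600\right) = -7210000 - 782800 i \sqrt{3}$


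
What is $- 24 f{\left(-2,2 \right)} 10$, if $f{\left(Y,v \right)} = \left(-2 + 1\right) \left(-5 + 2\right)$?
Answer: $-720$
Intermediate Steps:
$f{\left(Y,v \right)} = 3$ ($f{\left(Y,v \right)} = \left(-1\right) \left(-3\right) = 3$)
$- 24 f{\left(-2,2 \right)} 10 = \left(-24\right) 3 \cdot 10 = \left(-72\right) 10 = -720$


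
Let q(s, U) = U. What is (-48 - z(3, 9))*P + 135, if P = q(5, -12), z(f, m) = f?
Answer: 747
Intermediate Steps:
P = -12
(-48 - z(3, 9))*P + 135 = (-48 - 1*3)*(-12) + 135 = (-48 - 3)*(-12) + 135 = -51*(-12) + 135 = 612 + 135 = 747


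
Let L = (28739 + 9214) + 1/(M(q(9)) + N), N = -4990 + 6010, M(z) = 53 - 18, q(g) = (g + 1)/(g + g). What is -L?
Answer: -40040416/1055 ≈ -37953.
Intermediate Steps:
q(g) = (1 + g)/(2*g) (q(g) = (1 + g)/((2*g)) = (1 + g)*(1/(2*g)) = (1 + g)/(2*g))
M(z) = 35
N = 1020
L = 40040416/1055 (L = (28739 + 9214) + 1/(35 + 1020) = 37953 + 1/1055 = 40040416/1055 ≈ 37953.)
-L = -1*40040416/1055 = -40040416/1055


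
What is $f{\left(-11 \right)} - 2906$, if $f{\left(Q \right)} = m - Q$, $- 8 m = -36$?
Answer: $- \frac{5781}{2} \approx -2890.5$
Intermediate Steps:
$m = \frac{9}{2}$ ($m = \left(- \frac{1}{8}\right) \left(-36\right) = \frac{9}{2} \approx 4.5$)
$f{\left(Q \right)} = \frac{9}{2} - Q$
$f{\left(-11 \right)} - 2906 = \left(\frac{9}{2} - -11\right) - 2906 = \left(\frac{9}{2} + 11\right) - 2906 = \frac{31}{2} - 2906 = - \frac{5781}{2}$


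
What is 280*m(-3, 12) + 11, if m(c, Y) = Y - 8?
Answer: 1131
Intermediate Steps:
m(c, Y) = -8 + Y
280*m(-3, 12) + 11 = 280*(-8 + 12) + 11 = 280*4 + 11 = 1120 + 11 = 1131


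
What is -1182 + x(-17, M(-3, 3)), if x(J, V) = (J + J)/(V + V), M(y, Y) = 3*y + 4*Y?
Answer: -3563/3 ≈ -1187.7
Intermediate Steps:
x(J, V) = J/V (x(J, V) = (2*J)/((2*V)) = (2*J)*(1/(2*V)) = J/V)
-1182 + x(-17, M(-3, 3)) = -1182 - 17/(3*(-3) + 4*3) = -1182 - 17/(-9 + 12) = -1182 - 17/3 = -3563/3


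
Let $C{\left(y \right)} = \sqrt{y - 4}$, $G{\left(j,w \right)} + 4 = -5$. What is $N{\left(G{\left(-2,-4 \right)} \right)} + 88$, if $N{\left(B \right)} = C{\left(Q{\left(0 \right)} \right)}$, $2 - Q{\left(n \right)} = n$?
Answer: $88 + i \sqrt{2} \approx 88.0 + 1.4142 i$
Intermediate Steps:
$Q{\left(n \right)} = 2 - n$
$G{\left(j,w \right)} = -9$ ($G{\left(j,w \right)} = -4 - 5 = -9$)
$C{\left(y \right)} = \sqrt{-4 + y}$
$N{\left(B \right)} = i \sqrt{2}$ ($N{\left(B \right)} = \sqrt{-4 + \left(2 - 0\right)} = \sqrt{-4 + \left(2 + 0\right)} = \sqrt{-4 + 2} = \sqrt{-2} = i \sqrt{2}$)
$N{\left(G{\left(-2,-4 \right)} \right)} + 88 = i \sqrt{2} + 88 = 88 + i \sqrt{2}$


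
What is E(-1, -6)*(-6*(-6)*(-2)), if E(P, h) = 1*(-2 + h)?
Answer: 576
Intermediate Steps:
E(P, h) = -2 + h
E(-1, -6)*(-6*(-6)*(-2)) = (-2 - 6)*(-6*(-6)*(-2)) = -288*(-2) = -8*(-72) = 576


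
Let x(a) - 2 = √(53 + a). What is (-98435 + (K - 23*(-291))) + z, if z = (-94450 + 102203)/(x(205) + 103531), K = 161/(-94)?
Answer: -30813436940370191/335864564038 - 7753*√258/10719081831 ≈ -91744.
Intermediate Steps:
x(a) = 2 + √(53 + a)
K = -161/94 (K = 161*(-1/94) = -161/94 ≈ -1.7128)
z = 7753/(103533 + √258) (z = (-94450 + 102203)/((2 + √(53 + 205)) + 103531) = 7753/((2 + √258) + 103531) = 7753/(103533 + √258) ≈ 0.074873)
(-98435 + (K - 23*(-291))) + z = (-98435 + (-161/94 - 23*(-291))) + (267563783/3573027277 - 7753*√258/10719081831) = (-98435 + (-161/94 + 6693)) + (267563783/3573027277 - 7753*√258/10719081831) = (-98435 + 628981/94) + (267563783/3573027277 - 7753*√258/10719081831) = -8623909/94 + (267563783/3573027277 - 7753*√258/10719081831) = -30813436940370191/335864564038 - 7753*√258/10719081831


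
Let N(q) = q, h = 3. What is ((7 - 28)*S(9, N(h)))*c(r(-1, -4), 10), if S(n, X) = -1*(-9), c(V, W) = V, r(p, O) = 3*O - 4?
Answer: 3024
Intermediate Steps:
r(p, O) = -4 + 3*O
S(n, X) = 9
((7 - 28)*S(9, N(h)))*c(r(-1, -4), 10) = ((7 - 28)*9)*(-4 + 3*(-4)) = (-21*9)*(-4 - 12) = -189*(-16) = 3024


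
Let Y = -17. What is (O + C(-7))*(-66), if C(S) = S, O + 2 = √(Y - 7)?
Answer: 594 - 132*I*√6 ≈ 594.0 - 323.33*I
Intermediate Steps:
O = -2 + 2*I*√6 (O = -2 + √(-17 - 7) = -2 + √(-24) = -2 + 2*I*√6 ≈ -2.0 + 4.899*I)
(O + C(-7))*(-66) = ((-2 + 2*I*√6) - 7)*(-66) = (-9 + 2*I*√6)*(-66) = 594 - 132*I*√6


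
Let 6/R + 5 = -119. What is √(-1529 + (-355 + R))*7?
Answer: 21*I*√804698/62 ≈ 303.84*I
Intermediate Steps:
R = -3/62 (R = 6/(-5 - 119) = 6/(-124) = 6*(-1/124) = -3/62 ≈ -0.048387)
√(-1529 + (-355 + R))*7 = √(-1529 + (-355 - 3/62))*7 = √(-1529 - 22013/62)*7 = √(-116811/62)*7 = (3*I*√804698/62)*7 = 21*I*√804698/62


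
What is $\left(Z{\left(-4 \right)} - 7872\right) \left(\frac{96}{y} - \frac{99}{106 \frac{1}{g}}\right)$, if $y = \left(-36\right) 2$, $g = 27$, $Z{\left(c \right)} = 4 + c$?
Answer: $\frac{11077216}{53} \approx 2.09 \cdot 10^{5}$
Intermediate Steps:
$y = -72$
$\left(Z{\left(-4 \right)} - 7872\right) \left(\frac{96}{y} - \frac{99}{106 \frac{1}{g}}\right) = \left(\left(4 - 4\right) - 7872\right) \left(\frac{96}{-72} - \frac{99}{106 \cdot \frac{1}{27}}\right) = \left(0 - 7872\right) \left(96 \left(- \frac{1}{72}\right) - \frac{99}{106 \cdot \frac{1}{27}}\right) = - 7872 \left(- \frac{4}{3} - \frac{99}{\frac{106}{27}}\right) = - 7872 \left(- \frac{4}{3} - \frac{2673}{106}\right) = \left(-7872\right) \left(- \frac{8443}{318}\right) = \frac{11077216}{53}$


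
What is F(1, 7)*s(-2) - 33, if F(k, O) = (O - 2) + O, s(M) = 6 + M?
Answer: 15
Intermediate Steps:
F(k, O) = -2 + 2*O (F(k, O) = (-2 + O) + O = -2 + 2*O)
F(1, 7)*s(-2) - 33 = (-2 + 2*7)*(6 - 2) - 33 = (-2 + 14)*4 - 33 = 12*4 - 33 = 48 - 33 = 15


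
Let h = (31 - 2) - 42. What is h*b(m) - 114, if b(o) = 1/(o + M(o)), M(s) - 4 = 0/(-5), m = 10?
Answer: -1609/14 ≈ -114.93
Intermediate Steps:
M(s) = 4 (M(s) = 4 + 0/(-5) = 4 + 0*(-1/5) = 4 + 0 = 4)
h = -13 (h = 29 - 42 = -13)
b(o) = 1/(4 + o) (b(o) = 1/(o + 4) = 1/(4 + o))
h*b(m) - 114 = -13/(4 + 10) - 114 = -13/14 - 114 = -1609/14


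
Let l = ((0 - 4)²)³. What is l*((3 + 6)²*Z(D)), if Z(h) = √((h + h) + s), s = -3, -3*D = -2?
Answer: 110592*I*√15 ≈ 4.2832e+5*I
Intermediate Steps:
D = ⅔ (D = -⅓*(-2) = ⅔ ≈ 0.66667)
Z(h) = √(-3 + 2*h) (Z(h) = √((h + h) - 3) = √(2*h - 3) = √(-3 + 2*h))
l = 4096 (l = ((-4)²)³ = 16³ = 4096)
l*((3 + 6)²*Z(D)) = 4096*((3 + 6)²*√(-3 + 2*(⅔))) = 4096*(9²*√(-3 + 4/3)) = 4096*(81*√(-5/3)) = 4096*(81*(I*√15/3)) = 4096*(27*I*√15) = 110592*I*√15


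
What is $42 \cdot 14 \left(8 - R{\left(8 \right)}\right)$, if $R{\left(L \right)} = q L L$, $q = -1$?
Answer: $42336$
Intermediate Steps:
$R{\left(L \right)} = - L^{2}$ ($R{\left(L \right)} = - L L = - L^{2}$)
$42 \cdot 14 \left(8 - R{\left(8 \right)}\right) = 42 \cdot 14 \left(8 - - 8^{2}\right) = 588 \left(8 - \left(-1\right) 64\right) = 588 \left(8 - -64\right) = 588 \left(8 + 64\right) = 588 \cdot 72 = 42336$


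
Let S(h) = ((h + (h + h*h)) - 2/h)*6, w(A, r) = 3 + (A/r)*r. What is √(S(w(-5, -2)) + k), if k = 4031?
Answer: √4037 ≈ 63.537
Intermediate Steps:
w(A, r) = 3 + A
S(h) = -12/h + 6*h² + 12*h (S(h) = ((h + (h + h²)) - 2/h)*6 = ((h² + 2*h) - 2/h)*6 = (h² - 2/h + 2*h)*6 = -12/h + 6*h² + 12*h)
√(S(w(-5, -2)) + k) = √(6*(-2 + (3 - 5)²*(2 + (3 - 5)))/(3 - 5) + 4031) = √(6*(-2 + (-2)²*(2 - 2))/(-2) + 4031) = √(6*(-½)*(-2 + 4*0) + 4031) = √(6*(-½)*(-2 + 0) + 4031) = √(6*(-½)*(-2) + 4031) = √(6 + 4031) = √4037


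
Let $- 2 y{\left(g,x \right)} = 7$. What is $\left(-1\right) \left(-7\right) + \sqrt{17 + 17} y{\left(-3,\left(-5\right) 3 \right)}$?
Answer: $7 - \frac{7 \sqrt{34}}{2} \approx -13.408$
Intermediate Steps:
$y{\left(g,x \right)} = - \frac{7}{2}$ ($y{\left(g,x \right)} = \left(- \frac{1}{2}\right) 7 = - \frac{7}{2}$)
$\left(-1\right) \left(-7\right) + \sqrt{17 + 17} y{\left(-3,\left(-5\right) 3 \right)} = \left(-1\right) \left(-7\right) + \sqrt{17 + 17} \left(- \frac{7}{2}\right) = 7 + \sqrt{34} \left(- \frac{7}{2}\right) = 7 - \frac{7 \sqrt{34}}{2}$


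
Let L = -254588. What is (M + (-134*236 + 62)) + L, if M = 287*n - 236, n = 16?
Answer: -281794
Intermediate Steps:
M = 4356 (M = 287*16 - 236 = 4592 - 236 = 4356)
(M + (-134*236 + 62)) + L = (4356 + (-134*236 + 62)) - 254588 = (4356 + (-31624 + 62)) - 254588 = (4356 - 31562) - 254588 = -27206 - 254588 = -281794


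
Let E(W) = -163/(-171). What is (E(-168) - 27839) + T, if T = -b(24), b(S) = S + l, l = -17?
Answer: -4761503/171 ≈ -27845.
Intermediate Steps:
b(S) = -17 + S (b(S) = S - 17 = -17 + S)
E(W) = 163/171 (E(W) = -163*(-1/171) = 163/171)
T = -7 (T = -(-17 + 24) = -1*7 = -7)
(E(-168) - 27839) + T = (163/171 - 27839) - 7 = -4760306/171 - 7 = -4761503/171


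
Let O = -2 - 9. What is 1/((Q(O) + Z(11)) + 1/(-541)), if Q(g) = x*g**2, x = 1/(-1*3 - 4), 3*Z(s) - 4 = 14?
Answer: -3787/42746 ≈ -0.088593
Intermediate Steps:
Z(s) = 6 (Z(s) = 4/3 + (1/3)*14 = 4/3 + 14/3 = 6)
O = -11
x = -1/7 (x = 1/(-3 - 4) = 1/(-7) = -1/7 ≈ -0.14286)
Q(g) = -g**2/7
1/((Q(O) + Z(11)) + 1/(-541)) = 1/((-1/7*(-11)**2 + 6) + 1/(-541)) = 1/((-1/7*121 + 6) - 1/541) = 1/((-121/7 + 6) - 1/541) = 1/(-79/7 - 1/541) = 1/(-42746/3787) = -3787/42746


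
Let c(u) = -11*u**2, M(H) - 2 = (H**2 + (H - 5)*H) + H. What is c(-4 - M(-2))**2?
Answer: 28344976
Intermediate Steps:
M(H) = 2 + H + H**2 + H*(-5 + H) (M(H) = 2 + ((H**2 + (H - 5)*H) + H) = 2 + ((H**2 + (-5 + H)*H) + H) = 2 + ((H**2 + H*(-5 + H)) + H) = 2 + (H + H**2 + H*(-5 + H)) = 2 + H + H**2 + H*(-5 + H))
c(-4 - M(-2))**2 = (-11*(-4 - (2 - 4*(-2) + 2*(-2)**2))**2)**2 = (-11*(-4 - (2 + 8 + 2*4))**2)**2 = (-11*(-4 - (2 + 8 + 8))**2)**2 = (-11*(-4 - 1*18)**2)**2 = (-11*(-4 - 18)**2)**2 = (-11*(-22)**2)**2 = (-11*484)**2 = (-5324)**2 = 28344976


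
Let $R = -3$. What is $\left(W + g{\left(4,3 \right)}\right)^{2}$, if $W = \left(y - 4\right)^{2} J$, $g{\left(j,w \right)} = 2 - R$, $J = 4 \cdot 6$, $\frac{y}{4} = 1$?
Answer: $25$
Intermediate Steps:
$y = 4$ ($y = 4 \cdot 1 = 4$)
$J = 24$
$g{\left(j,w \right)} = 5$ ($g{\left(j,w \right)} = 2 - -3 = 2 + 3 = 5$)
$W = 0$ ($W = \left(4 - 4\right)^{2} \cdot 24 = 0^{2} \cdot 24 = 0 \cdot 24 = 0$)
$\left(W + g{\left(4,3 \right)}\right)^{2} = \left(0 + 5\right)^{2} = 5^{2} = 25$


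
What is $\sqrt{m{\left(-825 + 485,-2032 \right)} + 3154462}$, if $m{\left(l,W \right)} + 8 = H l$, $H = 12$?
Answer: $\sqrt{3150374} \approx 1774.9$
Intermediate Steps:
$m{\left(l,W \right)} = -8 + 12 l$
$\sqrt{m{\left(-825 + 485,-2032 \right)} + 3154462} = \sqrt{\left(-8 + 12 \left(-825 + 485\right)\right) + 3154462} = \sqrt{\left(-8 + 12 \left(-340\right)\right) + 3154462} = \sqrt{\left(-8 - 4080\right) + 3154462} = \sqrt{-4088 + 3154462} = \sqrt{3150374}$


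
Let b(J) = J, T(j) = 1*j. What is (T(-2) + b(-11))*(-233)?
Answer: 3029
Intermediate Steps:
T(j) = j
(T(-2) + b(-11))*(-233) = (-2 - 11)*(-233) = -13*(-233) = 3029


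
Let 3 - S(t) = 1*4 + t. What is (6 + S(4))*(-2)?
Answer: -2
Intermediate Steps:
S(t) = -1 - t (S(t) = 3 - (1*4 + t) = 3 - (4 + t) = 3 + (-4 - t) = -1 - t)
(6 + S(4))*(-2) = (6 + (-1 - 1*4))*(-2) = (6 + (-1 - 4))*(-2) = (6 - 5)*(-2) = 1*(-2) = -2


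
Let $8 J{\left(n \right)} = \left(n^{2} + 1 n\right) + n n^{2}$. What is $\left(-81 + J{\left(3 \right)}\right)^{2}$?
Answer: $\frac{370881}{64} \approx 5795.0$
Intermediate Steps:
$J{\left(n \right)} = \frac{n}{8} + \frac{n^{2}}{8} + \frac{n^{3}}{8}$ ($J{\left(n \right)} = \frac{\left(n^{2} + 1 n\right) + n n^{2}}{8} = \frac{\left(n^{2} + n\right) + n^{3}}{8} = \frac{\left(n + n^{2}\right) + n^{3}}{8} = \frac{n + n^{2} + n^{3}}{8} = \frac{n}{8} + \frac{n^{2}}{8} + \frac{n^{3}}{8}$)
$\left(-81 + J{\left(3 \right)}\right)^{2} = \left(-81 + \frac{1}{8} \cdot 3 \left(1 + 3 + 3^{2}\right)\right)^{2} = \left(-81 + \frac{1}{8} \cdot 3 \left(1 + 3 + 9\right)\right)^{2} = \left(-81 + \frac{1}{8} \cdot 3 \cdot 13\right)^{2} = \left(-81 + \frac{39}{8}\right)^{2} = \left(- \frac{609}{8}\right)^{2} = \frac{370881}{64}$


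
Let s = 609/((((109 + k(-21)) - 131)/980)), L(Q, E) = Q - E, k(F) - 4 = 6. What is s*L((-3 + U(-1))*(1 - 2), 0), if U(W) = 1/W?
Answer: -198940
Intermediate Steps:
k(F) = 10 (k(F) = 4 + 6 = 10)
s = -49735 (s = 609/((((109 + 10) - 131)/980)) = 609/(((119 - 131)*(1/980))) = 609/((-12*1/980)) = 609/(-3/245) = 609*(-245/3) = -49735)
s*L((-3 + U(-1))*(1 - 2), 0) = -49735*((-3 + 1/(-1))*(1 - 2) - 1*0) = -49735*((-3 - 1)*(-1) + 0) = -49735*(-4*(-1) + 0) = -49735*(4 + 0) = -49735*4 = -198940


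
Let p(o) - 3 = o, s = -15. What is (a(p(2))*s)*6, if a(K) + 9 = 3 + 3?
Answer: 270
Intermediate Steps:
p(o) = 3 + o
a(K) = -3 (a(K) = -9 + (3 + 3) = -9 + 6 = -3)
(a(p(2))*s)*6 = -3*(-15)*6 = 45*6 = 270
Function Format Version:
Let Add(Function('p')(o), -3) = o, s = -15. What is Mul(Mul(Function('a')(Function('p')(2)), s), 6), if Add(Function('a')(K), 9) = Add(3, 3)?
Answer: 270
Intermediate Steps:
Function('p')(o) = Add(3, o)
Function('a')(K) = -3 (Function('a')(K) = Add(-9, Add(3, 3)) = Add(-9, 6) = -3)
Mul(Mul(Function('a')(Function('p')(2)), s), 6) = Mul(Mul(-3, -15), 6) = Mul(45, 6) = 270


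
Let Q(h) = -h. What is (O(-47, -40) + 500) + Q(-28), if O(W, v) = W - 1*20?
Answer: 461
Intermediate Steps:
O(W, v) = -20 + W (O(W, v) = W - 20 = -20 + W)
(O(-47, -40) + 500) + Q(-28) = ((-20 - 47) + 500) - 1*(-28) = (-67 + 500) + 28 = 433 + 28 = 461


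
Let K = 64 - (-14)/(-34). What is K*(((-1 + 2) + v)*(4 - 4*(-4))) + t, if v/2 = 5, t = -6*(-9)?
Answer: 238738/17 ≈ 14043.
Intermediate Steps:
t = 54
v = 10 (v = 2*5 = 10)
K = 1081/17 (K = 64 - (-14)*(-1)/34 = 64 - 1*7/17 = 64 - 7/17 = 1081/17 ≈ 63.588)
K*(((-1 + 2) + v)*(4 - 4*(-4))) + t = 1081*(((-1 + 2) + 10)*(4 - 4*(-4)))/17 + 54 = 1081*((1 + 10)*(4 + 16))/17 + 54 = 1081*(11*20)/17 + 54 = (1081/17)*220 + 54 = 237820/17 + 54 = 238738/17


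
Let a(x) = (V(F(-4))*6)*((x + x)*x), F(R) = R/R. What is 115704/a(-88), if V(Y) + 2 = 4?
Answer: 4821/7744 ≈ 0.62255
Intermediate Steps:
F(R) = 1
V(Y) = 2 (V(Y) = -2 + 4 = 2)
a(x) = 24*x**2 (a(x) = (2*6)*((x + x)*x) = 12*((2*x)*x) = 12*(2*x**2) = 24*x**2)
115704/a(-88) = 115704/((24*(-88)**2)) = 115704/((24*7744)) = 115704/185856 = 115704*(1/185856) = 4821/7744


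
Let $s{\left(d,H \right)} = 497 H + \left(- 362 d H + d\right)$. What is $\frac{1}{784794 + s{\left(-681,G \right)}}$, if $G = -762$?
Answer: $- \frac{1}{187444365} \approx -5.3349 \cdot 10^{-9}$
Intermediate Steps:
$s{\left(d,H \right)} = d + 497 H - 362 H d$ ($s{\left(d,H \right)} = 497 H - \left(- d + 362 H d\right) = d + 497 H - 362 H d$)
$\frac{1}{784794 + s{\left(-681,G \right)}} = \frac{1}{784794 - \left(379395 + 187849764\right)} = \frac{1}{784794 - 188229159} = \frac{1}{-187444365} = - \frac{1}{187444365}$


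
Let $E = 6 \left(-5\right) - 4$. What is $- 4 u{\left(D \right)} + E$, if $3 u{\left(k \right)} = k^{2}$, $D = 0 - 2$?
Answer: $- \frac{118}{3} \approx -39.333$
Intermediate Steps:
$D = -2$ ($D = 0 - 2 = -2$)
$u{\left(k \right)} = \frac{k^{2}}{3}$
$E = -34$ ($E = -30 - 4 = -34$)
$- 4 u{\left(D \right)} + E = - 4 \frac{\left(-2\right)^{2}}{3} - 34 = - 4 \cdot \frac{1}{3} \cdot 4 - 34 = \left(-4\right) \frac{4}{3} - 34 = - \frac{16}{3} - 34 = - \frac{118}{3}$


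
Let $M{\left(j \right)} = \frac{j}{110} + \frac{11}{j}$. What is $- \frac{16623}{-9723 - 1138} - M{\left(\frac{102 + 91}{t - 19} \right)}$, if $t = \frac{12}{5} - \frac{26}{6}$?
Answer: $\frac{609788967437}{217205446260} \approx 2.8074$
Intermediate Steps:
$t = - \frac{29}{15}$ ($t = 12 \cdot \frac{1}{5} - \frac{13}{3} = \frac{12}{5} - \frac{13}{3} = - \frac{29}{15} \approx -1.9333$)
$M{\left(j \right)} = \frac{11}{j} + \frac{j}{110}$ ($M{\left(j \right)} = j \frac{1}{110} + \frac{11}{j} = \frac{j}{110} + \frac{11}{j} = \frac{11}{j} + \frac{j}{110}$)
$- \frac{16623}{-9723 - 1138} - M{\left(\frac{102 + 91}{t - 19} \right)} = - \frac{16623}{-9723 - 1138} - \left(\frac{11}{\left(102 + 91\right) \frac{1}{- \frac{29}{15} - 19}} + \frac{\left(102 + 91\right) \frac{1}{- \frac{29}{15} - 19}}{110}\right) = - \frac{16623}{-10861} - \left(\frac{11}{193 \frac{1}{- \frac{314}{15}}} + \frac{193 \frac{1}{- \frac{314}{15}}}{110}\right) = \left(-16623\right) \left(- \frac{1}{10861}\right) - \left(\frac{11}{193 \left(- \frac{15}{314}\right)} + \frac{193 \left(- \frac{15}{314}\right)}{110}\right) = \frac{16623}{10861} - \left(\frac{11}{- \frac{2895}{314}} + \frac{1}{110} \left(- \frac{2895}{314}\right)\right) = \frac{16623}{10861} - \left(11 \left(- \frac{314}{2895}\right) - \frac{579}{6908}\right) = \frac{16623}{10861} - \left(- \frac{3454}{2895} - \frac{579}{6908}\right) = \frac{16623}{10861} - - \frac{25536437}{19998660} = \frac{16623}{10861} + \frac{25536437}{19998660} = \frac{609788967437}{217205446260}$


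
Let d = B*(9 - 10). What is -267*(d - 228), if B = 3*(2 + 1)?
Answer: 63279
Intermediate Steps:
B = 9 (B = 3*3 = 9)
d = -9 (d = 9*(9 - 10) = 9*(-1) = -9)
-267*(d - 228) = -267*(-9 - 228) = -267*(-237) = 63279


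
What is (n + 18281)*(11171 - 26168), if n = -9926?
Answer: -125299935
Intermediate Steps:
(n + 18281)*(11171 - 26168) = (-9926 + 18281)*(11171 - 26168) = 8355*(-14997) = -125299935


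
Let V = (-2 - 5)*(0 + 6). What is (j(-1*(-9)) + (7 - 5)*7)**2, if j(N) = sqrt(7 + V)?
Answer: (14 + I*sqrt(35))**2 ≈ 161.0 + 165.65*I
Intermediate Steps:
V = -42 (V = -7*6 = -42)
j(N) = I*sqrt(35) (j(N) = sqrt(7 - 42) = sqrt(-35) = I*sqrt(35))
(j(-1*(-9)) + (7 - 5)*7)**2 = (I*sqrt(35) + (7 - 5)*7)**2 = (I*sqrt(35) + 2*7)**2 = (I*sqrt(35) + 14)**2 = (14 + I*sqrt(35))**2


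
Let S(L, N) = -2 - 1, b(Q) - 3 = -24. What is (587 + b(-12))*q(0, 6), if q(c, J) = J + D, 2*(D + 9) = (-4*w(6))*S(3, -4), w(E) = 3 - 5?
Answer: -8490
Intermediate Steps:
b(Q) = -21 (b(Q) = 3 - 24 = -21)
w(E) = -2
S(L, N) = -3
D = -21 (D = -9 + (-4*(-2)*(-3))/2 = -9 + (8*(-3))/2 = -9 + (1/2)*(-24) = -9 - 12 = -21)
q(c, J) = -21 + J (q(c, J) = J - 21 = -21 + J)
(587 + b(-12))*q(0, 6) = (587 - 21)*(-21 + 6) = 566*(-15) = -8490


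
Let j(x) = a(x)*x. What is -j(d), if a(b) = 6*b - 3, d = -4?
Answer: -108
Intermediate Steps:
a(b) = -3 + 6*b
j(x) = x*(-3 + 6*x) (j(x) = (-3 + 6*x)*x = x*(-3 + 6*x))
-j(d) = -3*(-4)*(-1 + 2*(-4)) = -3*(-4)*(-1 - 8) = -3*(-4)*(-9) = -1*108 = -108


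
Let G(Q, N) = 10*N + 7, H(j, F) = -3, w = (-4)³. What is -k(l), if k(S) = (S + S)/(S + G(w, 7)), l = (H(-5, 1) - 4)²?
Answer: -7/9 ≈ -0.77778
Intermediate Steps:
w = -64
G(Q, N) = 7 + 10*N
l = 49 (l = (-3 - 4)² = (-7)² = 49)
k(S) = 2*S/(77 + S) (k(S) = (S + S)/(S + (7 + 10*7)) = (2*S)/(S + (7 + 70)) = (2*S)/(S + 77) = (2*S)/(77 + S) = 2*S/(77 + S))
-k(l) = -2*49/(77 + 49) = -2*49/126 = -1*7/9 = -7/9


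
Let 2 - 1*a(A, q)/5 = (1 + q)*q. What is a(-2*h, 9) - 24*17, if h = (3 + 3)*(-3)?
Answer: -848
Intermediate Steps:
h = -18 (h = 6*(-3) = -18)
a(A, q) = 10 - 5*q*(1 + q) (a(A, q) = 10 - 5*(1 + q)*q = 10 - 5*q*(1 + q))
a(-2*h, 9) - 24*17 = (10 - 5*9 - 5*9**2) - 24*17 = (10 - 45 - 5*81) - 408 = (10 - 45 - 405) - 408 = -440 - 408 = -848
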